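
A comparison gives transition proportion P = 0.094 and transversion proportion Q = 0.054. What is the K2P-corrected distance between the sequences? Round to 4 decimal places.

Under the Kimura two-parameter model, d = −½ ln(1 − 2P − Q) − ¼ ln(1 − 2Q).
1 − 2P − Q = 0.758, giving −½ ln(0.758) = 0.138536.
1 − 2Q = 0.892, giving −¼ ln(0.892) = 0.028572.
d = 0.138536 + 0.028572 = 0.167108.

0.1671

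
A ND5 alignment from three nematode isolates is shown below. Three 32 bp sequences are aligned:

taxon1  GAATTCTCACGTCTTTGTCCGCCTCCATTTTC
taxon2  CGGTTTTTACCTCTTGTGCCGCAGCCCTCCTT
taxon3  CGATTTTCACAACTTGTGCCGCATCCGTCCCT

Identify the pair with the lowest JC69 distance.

taxon2 and taxon3

taxon1–taxon2: 15/32 differ, p = 0.469, d = 0.736.
taxon1–taxon3: 14/32 differ, p = 0.438, d = 0.657.
taxon2–taxon3: 7/32 differ, p = 0.219, d = 0.259.
The smallest distance is between taxon2 and taxon3.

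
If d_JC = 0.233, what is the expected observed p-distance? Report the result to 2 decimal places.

0.20

p = (3/4)(1 − e^(−4d/3)) = 0.75 × (1 − e^(-0.310667)) = 0.75 × (1 − 0.732958) = 0.200282.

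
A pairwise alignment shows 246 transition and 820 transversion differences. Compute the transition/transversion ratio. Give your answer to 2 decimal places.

R = 246/820 = 0.30.

0.30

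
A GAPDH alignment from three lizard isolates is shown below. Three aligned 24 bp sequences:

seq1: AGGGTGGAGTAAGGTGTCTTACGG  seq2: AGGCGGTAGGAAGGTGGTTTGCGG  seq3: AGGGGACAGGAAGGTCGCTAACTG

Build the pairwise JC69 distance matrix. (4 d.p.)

d(seq1,seq2) = 0.3694, d(seq1,seq3) = 0.4408, d(seq2,seq3) = 0.4408

seq1–seq2: 7/24 sites differ → p ≈ 0.291667, d = −0.75 ln(1 − 0.388889) = 0.369358 ≈ 0.3694.
seq1–seq3: 8/24 sites differ → p ≈ 0.333333, d = −0.75 ln(1 − 0.444444) = 0.440839 ≈ 0.4408.
seq2–seq3: 8/24 sites differ → p ≈ 0.333333, d = −0.75 ln(1 − 0.444444) = 0.440839 ≈ 0.4408.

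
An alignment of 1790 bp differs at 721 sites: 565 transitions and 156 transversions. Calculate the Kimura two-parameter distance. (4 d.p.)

0.6816

P = 565/1790 ≈ 0.315642 and Q = 156/1790 ≈ 0.087151.
Under the Kimura two-parameter model, d = −½ ln(1 − 2P − Q) − ¼ ln(1 − 2Q).
1 − 2P − Q = 0.281565, giving −½ ln(0.281565) = 0.633696.
1 − 2Q = 0.825698, giving −¼ ln(0.825698) = 0.047882.
d = 0.633696 + 0.047882 = 0.681578.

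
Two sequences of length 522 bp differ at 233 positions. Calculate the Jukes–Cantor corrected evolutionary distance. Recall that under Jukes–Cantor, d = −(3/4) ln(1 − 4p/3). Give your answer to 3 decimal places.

0.678

p = 233/522 ≈ 0.44636.
d = −(3/4) ln(1 − 4p/3) = −0.75 ln(1 − 0.595147) = −0.75 ln(0.404853)
  = −0.75 × (-0.904231) = 0.678173 substitutions/site.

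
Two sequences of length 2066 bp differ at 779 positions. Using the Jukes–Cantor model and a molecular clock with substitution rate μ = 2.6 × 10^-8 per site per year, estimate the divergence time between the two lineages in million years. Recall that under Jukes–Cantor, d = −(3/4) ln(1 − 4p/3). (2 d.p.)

10.08

p = 779/2066 ≈ 0.377057.
d = −(3/4) ln(1 − 4p/3) = −0.75 ln(1 − 0.502743) = −0.75 ln(0.497257)
  = −0.75 × (-0.698648) = 0.523986 substitutions/site.
Under a molecular clock d = 2μt, so t = d/(2μ) = 0.523986 / (2 × 2.6 × 10^-8) = 10.08 million years.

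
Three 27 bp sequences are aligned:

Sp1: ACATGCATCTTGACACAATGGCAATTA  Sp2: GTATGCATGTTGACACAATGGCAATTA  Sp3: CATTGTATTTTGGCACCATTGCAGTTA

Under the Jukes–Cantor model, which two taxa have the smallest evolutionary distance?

Sp1 and Sp2

Sp1–Sp2: 3/27 differ, p = 0.111, d = 0.120.
Sp1–Sp3: 9/27 differ, p = 0.333, d = 0.441.
Sp2–Sp3: 9/27 differ, p = 0.333, d = 0.441.
The smallest distance is between Sp1 and Sp2.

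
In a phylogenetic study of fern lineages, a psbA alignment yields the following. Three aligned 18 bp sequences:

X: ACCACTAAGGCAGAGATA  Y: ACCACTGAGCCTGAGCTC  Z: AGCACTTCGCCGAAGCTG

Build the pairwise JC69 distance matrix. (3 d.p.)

X–Y: 5/18 sites differ → p ≈ 0.277778, d = −0.75 ln(1 − 0.370371) = 0.346968 ≈ 0.347.
X–Z: 8/18 sites differ → p ≈ 0.444444, d = −0.75 ln(1 − 0.592592) = 0.673455 ≈ 0.673.
Y–Z: 6/18 sites differ → p ≈ 0.333333, d = −0.75 ln(1 − 0.444444) = 0.440839 ≈ 0.441.

d(X,Y) = 0.347, d(X,Z) = 0.673, d(Y,Z) = 0.441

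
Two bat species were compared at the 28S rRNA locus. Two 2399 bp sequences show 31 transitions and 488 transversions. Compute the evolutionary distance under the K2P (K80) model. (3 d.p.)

P = 31/2399 ≈ 0.012922 and Q = 488/2399 ≈ 0.203418.
Under the Kimura two-parameter model, d = −½ ln(1 − 2P − Q) − ¼ ln(1 − 2Q).
1 − 2P − Q = 0.770738, giving −½ ln(0.770738) = 0.130203.
1 − 2Q = 0.593164, giving −¼ ln(0.593164) = 0.130571.
d = 0.130203 + 0.130571 = 0.260774.

0.261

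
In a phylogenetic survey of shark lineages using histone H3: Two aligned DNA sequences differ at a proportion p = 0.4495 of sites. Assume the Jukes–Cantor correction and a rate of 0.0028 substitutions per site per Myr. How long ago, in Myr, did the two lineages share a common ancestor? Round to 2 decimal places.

122.49

d = −(3/4) ln(1 − 4p/3) = −0.75 ln(1 − 0.599333) = −0.75 ln(0.400667)
  = −0.75 × (-0.914625) = 0.685969 substitutions/site.
Under a molecular clock d = 2μt, so t = d/(2μ) = 0.685969 / (2 × 0.0028) = 122.49 Myr.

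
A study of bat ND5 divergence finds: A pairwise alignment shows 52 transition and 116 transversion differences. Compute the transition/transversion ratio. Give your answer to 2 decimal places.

R = 52/116 = 0.448275… ≈ 0.45 (to 2 d.p.).

0.45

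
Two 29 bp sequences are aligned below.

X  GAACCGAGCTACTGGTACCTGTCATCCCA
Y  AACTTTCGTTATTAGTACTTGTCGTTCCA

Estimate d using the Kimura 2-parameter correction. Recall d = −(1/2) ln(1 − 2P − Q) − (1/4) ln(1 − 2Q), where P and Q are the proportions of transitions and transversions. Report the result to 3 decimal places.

0.702

Of 29 sites, 9 differences are transitions and 3 are transversions, so P = 9/29 ≈ 0.310345 and Q = 3/29 ≈ 0.103448.
Under the Kimura two-parameter model, d = −½ ln(1 − 2P − Q) − ¼ ln(1 − 2Q).
1 − 2P − Q = 0.275862, giving −½ ln(0.275862) = 0.643927.
1 − 2Q = 0.793104, giving −¼ ln(0.793104) = 0.057950.
d = 0.643927 + 0.057950 = 0.701877.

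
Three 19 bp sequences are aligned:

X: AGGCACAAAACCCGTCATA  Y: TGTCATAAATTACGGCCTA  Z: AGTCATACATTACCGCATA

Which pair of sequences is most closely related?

X–Y: 8/19 differ, p = 0.421, d = 0.618.
X–Z: 8/19 differ, p = 0.421, d = 0.618.
Y–Z: 4/19 differ, p = 0.211, d = 0.247.
The smallest distance is between Y and Z.

Y and Z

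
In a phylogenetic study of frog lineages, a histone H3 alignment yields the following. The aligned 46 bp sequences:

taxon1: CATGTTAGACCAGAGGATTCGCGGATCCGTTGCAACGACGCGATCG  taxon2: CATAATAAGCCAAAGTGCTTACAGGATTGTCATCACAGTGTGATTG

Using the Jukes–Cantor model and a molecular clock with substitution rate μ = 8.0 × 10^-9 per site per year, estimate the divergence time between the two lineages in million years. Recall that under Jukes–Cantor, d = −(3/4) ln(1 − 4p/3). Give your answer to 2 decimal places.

55.76

The sequences differ at 24 of 46 sites, so p = 24/46 ≈ 0.521739.
d = −(3/4) ln(1 − 4p/3) = −0.75 ln(1 − 0.695652) = −0.75 ln(0.304348)
  = −0.75 × (-1.189583) = 0.892187 substitutions/site.
Under a molecular clock d = 2μt, so t = d/(2μ) = 0.892187 / (2 × 8.0 × 10^-9) = 55.76 million years.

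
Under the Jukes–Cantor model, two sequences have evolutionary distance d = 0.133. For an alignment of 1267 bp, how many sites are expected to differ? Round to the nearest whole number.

154

Invert JC69: p = (3/4)(1 − e^(−4d/3)) = 0.75 × (1 − e^(-0.177333)) = 0.75 × (1 − 0.837501) = 0.121874.
Expected differing sites = pL ≈ 0.121874 × 1267 = 154.414358 ≈ 154.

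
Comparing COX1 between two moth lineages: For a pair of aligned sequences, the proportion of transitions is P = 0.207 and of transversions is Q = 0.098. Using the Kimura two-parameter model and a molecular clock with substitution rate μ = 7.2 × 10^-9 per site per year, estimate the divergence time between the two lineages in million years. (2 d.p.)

Under the Kimura two-parameter model, d = −½ ln(1 − 2P − Q) − ¼ ln(1 − 2Q).
1 − 2P − Q = 0.488, giving −½ ln(0.488) = 0.358720.
1 − 2Q = 0.804, giving −¼ ln(0.804) = 0.054539.
d = 0.358720 + 0.054539 = 0.413259.
Under a molecular clock d = 2μt, so t = d/(2μ) = 0.413259 / (2 × 7.2 × 10^-9) = 28.70 million years.

28.70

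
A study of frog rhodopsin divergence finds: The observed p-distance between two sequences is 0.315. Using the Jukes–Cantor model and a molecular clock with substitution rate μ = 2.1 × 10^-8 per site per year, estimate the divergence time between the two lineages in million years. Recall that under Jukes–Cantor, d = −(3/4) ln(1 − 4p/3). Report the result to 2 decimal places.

9.73

d = −(3/4) ln(1 − 4p/3) = −0.75 ln(1 − 0.42) = −0.75 ln(0.58)
  = −0.75 × (-0.544727) = 0.408545 substitutions/site.
Under a molecular clock d = 2μt, so t = d/(2μ) = 0.408545 / (2 × 2.1 × 10^-8) = 9.73 million years.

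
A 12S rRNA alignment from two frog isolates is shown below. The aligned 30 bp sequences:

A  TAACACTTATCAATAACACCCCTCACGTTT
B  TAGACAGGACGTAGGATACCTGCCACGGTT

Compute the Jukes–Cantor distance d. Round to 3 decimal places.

The sequences differ at 16 of 30 sites, so p = 16/30 ≈ 0.533333.
d = −(3/4) ln(1 − 4p/3) = −0.75 ln(1 − 0.711111) = −0.75 ln(0.288889)
  = −0.75 × (-1.241713) = 0.931285 substitutions/site.

0.931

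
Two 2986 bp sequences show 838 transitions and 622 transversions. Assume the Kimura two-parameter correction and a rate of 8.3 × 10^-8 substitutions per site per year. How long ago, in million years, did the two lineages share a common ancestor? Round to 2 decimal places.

5.23

P = 838/2986 ≈ 0.280643 and Q = 622/2986 ≈ 0.208305.
Under the Kimura two-parameter model, d = −½ ln(1 − 2P − Q) − ¼ ln(1 − 2Q).
1 − 2P − Q = 0.230409, giving −½ ln(0.230409) = 0.733950.
1 − 2Q = 0.58339, giving −¼ ln(0.58339) = 0.134725.
d = 0.733950 + 0.134725 = 0.868675.
Under a molecular clock d = 2μt, so t = d/(2μ) = 0.868675 / (2 × 8.3 × 10^-8) = 5.23 million years.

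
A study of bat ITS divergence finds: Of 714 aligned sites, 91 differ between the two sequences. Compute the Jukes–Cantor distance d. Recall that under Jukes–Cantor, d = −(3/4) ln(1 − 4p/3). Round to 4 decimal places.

p = 91/714 ≈ 0.127451.
d = −(3/4) ln(1 − 4p/3) = −0.75 ln(1 − 0.169935) = −0.75 ln(0.830065)
  = −0.75 × (-0.186251) = 0.139688 substitutions/site.

0.1397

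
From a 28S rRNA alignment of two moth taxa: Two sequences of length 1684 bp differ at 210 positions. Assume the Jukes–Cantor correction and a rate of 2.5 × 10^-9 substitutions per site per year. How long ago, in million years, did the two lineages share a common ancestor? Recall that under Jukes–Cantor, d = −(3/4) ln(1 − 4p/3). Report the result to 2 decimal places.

p = 210/1684 ≈ 0.124703.
d = −(3/4) ln(1 − 4p/3) = −0.75 ln(1 − 0.166271) = −0.75 ln(0.833729)
  = −0.75 × (-0.181847) = 0.136385 substitutions/site.
Under a molecular clock d = 2μt, so t = d/(2μ) = 0.136385 / (2 × 2.5 × 10^-9) = 27.28 million years.

27.28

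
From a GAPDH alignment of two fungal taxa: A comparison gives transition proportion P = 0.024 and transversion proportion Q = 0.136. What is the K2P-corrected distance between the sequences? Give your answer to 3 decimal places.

0.181

Under the Kimura two-parameter model, d = −½ ln(1 − 2P − Q) − ¼ ln(1 − 2Q).
1 − 2P − Q = 0.816, giving −½ ln(0.816) = 0.101670.
1 − 2Q = 0.728, giving −¼ ln(0.728) = 0.079364.
d = 0.101670 + 0.079364 = 0.181034.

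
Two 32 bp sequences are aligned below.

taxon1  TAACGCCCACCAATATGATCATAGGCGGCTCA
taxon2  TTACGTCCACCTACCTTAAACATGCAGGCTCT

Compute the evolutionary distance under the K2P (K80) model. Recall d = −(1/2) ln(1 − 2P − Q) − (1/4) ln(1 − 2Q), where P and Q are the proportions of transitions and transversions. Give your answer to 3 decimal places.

Of 32 sites, 2 differences are transitions and 12 are transversions, so P = 2/32 = 0.0625 and Q = 12/32 = 0.375.
Under the Kimura two-parameter model, d = −½ ln(1 − 2P − Q) − ¼ ln(1 − 2Q).
1 − 2P − Q = 0.5, giving −½ ln(0.5) = 0.346574.
1 − 2Q = 0.25, giving −¼ ln(0.25) = 0.346574.
d = 0.346574 + 0.346574 = 0.693148.

0.693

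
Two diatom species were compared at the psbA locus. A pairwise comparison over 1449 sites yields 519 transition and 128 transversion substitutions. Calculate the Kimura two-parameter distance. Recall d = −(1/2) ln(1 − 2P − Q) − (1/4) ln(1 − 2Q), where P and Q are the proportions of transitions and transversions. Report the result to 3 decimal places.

0.865

P = 519/1449 ≈ 0.358178 and Q = 128/1449 ≈ 0.088337.
Under the Kimura two-parameter model, d = −½ ln(1 − 2P − Q) − ¼ ln(1 − 2Q).
1 − 2P − Q = 0.195307, giving −½ ln(0.195307) = 0.816591.
1 − 2Q = 0.823326, giving −¼ ln(0.823326) = 0.048601.
d = 0.816591 + 0.048601 = 0.865192.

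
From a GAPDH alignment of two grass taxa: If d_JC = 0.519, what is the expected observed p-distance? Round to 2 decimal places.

0.37

p = (3/4)(1 − e^(−4d/3)) = 0.75 × (1 − e^(-0.692)) = 0.75 × (1 − 0.500574) = 0.374570.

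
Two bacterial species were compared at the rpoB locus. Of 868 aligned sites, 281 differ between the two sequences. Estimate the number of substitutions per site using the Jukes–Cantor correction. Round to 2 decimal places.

p = 281/868 ≈ 0.323733.
d = −(3/4) ln(1 − 4p/3) = −0.75 ln(1 − 0.431644) = −0.75 ln(0.568356)
  = −0.75 × (-0.565007) = 0.423755 substitutions/site.

0.42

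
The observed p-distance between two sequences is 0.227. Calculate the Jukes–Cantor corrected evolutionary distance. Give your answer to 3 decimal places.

d = −(3/4) ln(1 − 4p/3) = −0.75 ln(1 − 0.302667) = −0.75 ln(0.697333)
  = −0.75 × (-0.360492) = 0.270369 substitutions/site.

0.270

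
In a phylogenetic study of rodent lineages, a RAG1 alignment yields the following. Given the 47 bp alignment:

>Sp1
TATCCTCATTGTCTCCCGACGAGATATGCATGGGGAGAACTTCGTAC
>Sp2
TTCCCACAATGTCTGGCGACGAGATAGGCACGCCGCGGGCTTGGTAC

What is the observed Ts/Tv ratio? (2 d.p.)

0.40

Transitions are A↔G and C↔T; transversions are all other mismatches.
Transitions: 4. Transversions: 10.
R = 4/10 = 0.40.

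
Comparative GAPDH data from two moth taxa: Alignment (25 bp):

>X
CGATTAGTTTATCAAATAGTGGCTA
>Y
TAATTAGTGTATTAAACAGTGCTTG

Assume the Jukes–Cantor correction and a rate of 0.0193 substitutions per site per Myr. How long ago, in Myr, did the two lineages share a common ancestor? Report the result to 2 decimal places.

10.81

The sequences differ at 8 of 25 sites (1, 2, 9, 13, 17, 22, 23, 25), so p = 8/25 = 0.32.
d = −(3/4) ln(1 − 4p/3) = −0.75 ln(1 − 0.426667) = −0.75 ln(0.573333)
  = −0.75 × (-0.556289) = 0.417217 substitutions/site.
Under a molecular clock d = 2μt, so t = d/(2μ) = 0.417217 / (2 × 0.0193) = 10.81 Myr.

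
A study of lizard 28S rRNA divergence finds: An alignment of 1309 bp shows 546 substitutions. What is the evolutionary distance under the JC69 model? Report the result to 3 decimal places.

0.609

p = 546/1309 ≈ 0.417112.
d = −(3/4) ln(1 − 4p/3) = −0.75 ln(1 − 0.556149) = −0.75 ln(0.443851)
  = −0.75 × (-0.812266) = 0.609200 substitutions/site.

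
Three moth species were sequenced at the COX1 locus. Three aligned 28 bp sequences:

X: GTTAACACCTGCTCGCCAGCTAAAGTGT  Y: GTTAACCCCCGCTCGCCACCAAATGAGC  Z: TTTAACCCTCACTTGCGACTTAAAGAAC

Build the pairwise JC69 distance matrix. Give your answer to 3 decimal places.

d(X,Y) = 0.304, d(X,Z) = 0.635, d(Y,Z) = 0.420

X–Y: 7/28 sites differ → p = 0.25, d = −0.75 ln(1 − 0.333333) = 0.304098 ≈ 0.304.
X–Z: 12/28 sites differ → p ≈ 0.428571, d = −0.75 ln(1 − 0.571428) = 0.635472 ≈ 0.635.
Y–Z: 9/28 sites differ → p ≈ 0.321429, d = −0.75 ln(1 − 0.428572) = 0.419713 ≈ 0.420.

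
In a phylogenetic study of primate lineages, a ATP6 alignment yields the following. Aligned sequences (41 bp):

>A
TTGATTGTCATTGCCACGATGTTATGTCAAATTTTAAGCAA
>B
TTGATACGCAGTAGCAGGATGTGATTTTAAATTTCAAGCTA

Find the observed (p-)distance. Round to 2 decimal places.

The sequences differ at 12 of 41 positions.
p = 12/41 = 0.292682… ≈ 0.29 (to 2 d.p.).

0.29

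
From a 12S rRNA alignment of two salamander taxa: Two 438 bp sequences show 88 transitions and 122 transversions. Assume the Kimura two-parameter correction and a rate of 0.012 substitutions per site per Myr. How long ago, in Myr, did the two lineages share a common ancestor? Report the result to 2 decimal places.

P = 88/438 ≈ 0.200913 and Q = 122/438 ≈ 0.278539.
Under the Kimura two-parameter model, d = −½ ln(1 − 2P − Q) − ¼ ln(1 − 2Q).
1 − 2P − Q = 0.319635, giving −½ ln(0.319635) = 0.570288.
1 − 2Q = 0.442922, giving −¼ ln(0.442922) = 0.203590.
d = 0.570288 + 0.203590 = 0.773878.
Under a molecular clock d = 2μt, so t = d/(2μ) = 0.773878 / (2 × 0.012) = 32.24 Myr.

32.24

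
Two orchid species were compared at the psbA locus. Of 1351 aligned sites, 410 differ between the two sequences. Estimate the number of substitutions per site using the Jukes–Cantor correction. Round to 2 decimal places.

p = 410/1351 ≈ 0.303479.
d = −(3/4) ln(1 − 4p/3) = −0.75 ln(1 − 0.404639) = −0.75 ln(0.595361)
  = −0.75 × (-0.518587) = 0.388940 substitutions/site.

0.39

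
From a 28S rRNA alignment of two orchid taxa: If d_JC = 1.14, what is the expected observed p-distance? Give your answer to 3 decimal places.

0.586

p = (3/4)(1 − e^(−4d/3)) = 0.75 × (1 − e^(-1.52)) = 0.75 × (1 − 0.218712) = 0.585966.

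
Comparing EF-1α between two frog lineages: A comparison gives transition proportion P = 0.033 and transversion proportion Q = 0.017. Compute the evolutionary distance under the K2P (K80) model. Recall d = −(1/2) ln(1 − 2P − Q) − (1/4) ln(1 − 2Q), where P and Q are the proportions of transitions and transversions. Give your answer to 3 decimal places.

Under the Kimura two-parameter model, d = −½ ln(1 − 2P − Q) − ¼ ln(1 − 2Q).
1 − 2P − Q = 0.917, giving −½ ln(0.917) = 0.043324.
1 − 2Q = 0.966, giving −¼ ln(0.966) = 0.008648.
d = 0.043324 + 0.008648 = 0.051972.

0.052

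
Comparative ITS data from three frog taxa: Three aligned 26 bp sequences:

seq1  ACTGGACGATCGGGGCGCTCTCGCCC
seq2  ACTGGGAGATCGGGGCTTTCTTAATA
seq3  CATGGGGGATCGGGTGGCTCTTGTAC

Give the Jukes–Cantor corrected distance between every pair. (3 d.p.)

seq1–seq2: 9/26 sites differ → p ≈ 0.346154, d = −0.75 ln(1 − 0.461539) = 0.464280 ≈ 0.464.
seq1–seq3: 9/26 sites differ → p ≈ 0.346154, d = −0.75 ln(1 − 0.461539) = 0.464280 ≈ 0.464.
seq2–seq3: 11/26 sites differ → p ≈ 0.423077, d = −0.75 ln(1 − 0.564103) = 0.622762 ≈ 0.623.

d(seq1,seq2) = 0.464, d(seq1,seq3) = 0.464, d(seq2,seq3) = 0.623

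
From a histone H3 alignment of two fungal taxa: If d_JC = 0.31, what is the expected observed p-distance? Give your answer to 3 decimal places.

0.254

p = (3/4)(1 − e^(−4d/3)) = 0.75 × (1 − e^(-0.413333)) = 0.75 × (1 − 0.661442) = 0.253919.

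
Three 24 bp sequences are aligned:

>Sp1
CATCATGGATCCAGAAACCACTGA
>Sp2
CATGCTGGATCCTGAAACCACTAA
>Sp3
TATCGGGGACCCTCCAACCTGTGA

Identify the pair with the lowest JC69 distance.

Sp1 and Sp2

Sp1–Sp2: 4/24 differ, p = 0.167, d = 0.188.
Sp1–Sp3: 9/24 differ, p = 0.375, d = 0.520.
Sp2–Sp3: 10/24 differ, p = 0.417, d = 0.608.
The smallest distance is between Sp1 and Sp2.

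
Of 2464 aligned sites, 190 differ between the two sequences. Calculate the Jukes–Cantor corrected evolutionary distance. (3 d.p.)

0.081

p = 190/2464 ≈ 0.07711.
d = −(3/4) ln(1 − 4p/3) = −0.75 ln(1 − 0.102813) = −0.75 ln(0.897187)
  = −0.75 × (-0.108491) = 0.081368 substitutions/site.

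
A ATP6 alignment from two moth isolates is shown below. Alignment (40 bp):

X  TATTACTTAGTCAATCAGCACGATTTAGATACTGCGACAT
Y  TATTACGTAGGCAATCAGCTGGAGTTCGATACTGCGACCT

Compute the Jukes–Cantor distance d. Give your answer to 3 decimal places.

0.199

The sequences differ at 7 of 40 sites (7, 11, 20, 21, 24, 27, 39), so p = 7/40 = 0.175.
d = −(3/4) ln(1 − 4p/3) = −0.75 ln(1 − 0.233333) = −0.75 ln(0.766667)
  = −0.75 × (-0.265703) = 0.199277 substitutions/site.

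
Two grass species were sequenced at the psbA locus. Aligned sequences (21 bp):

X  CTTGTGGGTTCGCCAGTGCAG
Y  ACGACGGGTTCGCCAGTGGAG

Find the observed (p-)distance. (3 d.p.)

The sequences differ at 6 of 21 positions (sites 1, 2, 3, 4, 5, 19).
p = 6/21 = 0.285714… ≈ 0.286 (to 3 d.p.).

0.286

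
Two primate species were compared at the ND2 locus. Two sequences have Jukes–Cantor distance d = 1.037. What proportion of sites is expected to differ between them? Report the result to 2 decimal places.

0.56

p = (3/4)(1 − e^(−4d/3)) = 0.75 × (1 − e^(-1.382667)) = 0.75 × (1 − 0.250908) = 0.561819.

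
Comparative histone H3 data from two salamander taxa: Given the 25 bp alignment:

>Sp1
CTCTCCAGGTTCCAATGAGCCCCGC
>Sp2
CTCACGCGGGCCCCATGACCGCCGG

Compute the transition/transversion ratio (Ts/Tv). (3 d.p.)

0.125

Transitions are A↔G and C↔T; transversions are all other mismatches.
Transitions: 1. Transversions: 8.
R = 1/8 = 0.125.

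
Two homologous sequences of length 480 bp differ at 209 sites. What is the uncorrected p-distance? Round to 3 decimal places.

p = 209/480 = 0.435416… ≈ 0.435 (to 3 d.p.).

0.435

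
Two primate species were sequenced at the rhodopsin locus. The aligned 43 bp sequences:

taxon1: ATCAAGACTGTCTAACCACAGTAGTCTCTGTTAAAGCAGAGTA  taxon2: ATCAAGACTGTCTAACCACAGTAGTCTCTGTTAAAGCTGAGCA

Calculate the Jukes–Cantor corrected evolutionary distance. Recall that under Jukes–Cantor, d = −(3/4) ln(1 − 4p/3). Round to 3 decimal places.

The sequences differ at 2 of 43 sites (38, 42), so p = 2/43 ≈ 0.046512.
d = −(3/4) ln(1 − 4p/3) = −0.75 ln(1 − 0.062016) = −0.75 ln(0.937984)
  = −0.75 × (-0.064022) = 0.048017 substitutions/site.

0.048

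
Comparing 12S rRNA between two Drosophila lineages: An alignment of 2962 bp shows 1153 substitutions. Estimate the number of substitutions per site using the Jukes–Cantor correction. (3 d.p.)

p = 1153/2962 ≈ 0.389264.
d = −(3/4) ln(1 − 4p/3) = −0.75 ln(1 − 0.519019) = −0.75 ln(0.480981)
  = −0.75 × (-0.731928) = 0.548946 substitutions/site.

0.549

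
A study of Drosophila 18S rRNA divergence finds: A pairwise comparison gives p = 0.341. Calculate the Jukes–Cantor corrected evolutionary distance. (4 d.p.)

0.4548

d = −(3/4) ln(1 − 4p/3) = −0.75 ln(1 − 0.454667) = −0.75 ln(0.545333)
  = −0.75 × (-0.606359) = 0.454769 substitutions/site.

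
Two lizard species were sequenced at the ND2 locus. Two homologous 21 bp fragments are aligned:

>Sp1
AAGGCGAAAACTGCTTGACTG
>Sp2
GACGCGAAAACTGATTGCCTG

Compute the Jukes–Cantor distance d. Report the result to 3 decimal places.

0.220

The sequences differ at 4 of 21 sites (1, 3, 14, 18), so p = 4/21 ≈ 0.190476.
d = −(3/4) ln(1 − 4p/3) = −0.75 ln(1 − 0.253968) = −0.75 ln(0.746032)
  = −0.75 × (-0.292987) = 0.219740 substitutions/site.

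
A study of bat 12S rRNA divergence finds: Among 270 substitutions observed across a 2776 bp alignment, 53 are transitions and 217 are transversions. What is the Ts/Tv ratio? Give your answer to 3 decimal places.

0.244

R = 53/217 = 0.244239… ≈ 0.244 (to 3 d.p.).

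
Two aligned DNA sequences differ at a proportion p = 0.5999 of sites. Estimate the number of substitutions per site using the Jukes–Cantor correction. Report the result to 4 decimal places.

d = −(3/4) ln(1 − 4p/3) = −0.75 ln(1 − 0.799867) = −0.75 ln(0.200133)
  = −0.75 × (-1.608773) = 1.206580 substitutions/site.

1.2066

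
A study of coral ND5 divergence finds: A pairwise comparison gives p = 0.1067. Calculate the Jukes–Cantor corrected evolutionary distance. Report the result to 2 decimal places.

d = −(3/4) ln(1 − 4p/3) = −0.75 ln(1 − 0.142267) = −0.75 ln(0.857733)
  = −0.75 × (-0.153462) = 0.115097 substitutions/site.

0.12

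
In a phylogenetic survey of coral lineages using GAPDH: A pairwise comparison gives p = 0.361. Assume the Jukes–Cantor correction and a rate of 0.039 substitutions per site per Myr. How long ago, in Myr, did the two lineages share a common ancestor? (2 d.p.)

d = −(3/4) ln(1 − 4p/3) = −0.75 ln(1 − 0.481333) = −0.75 ln(0.518667)
  = −0.75 × (-0.656493) = 0.492370 substitutions/site.
Under a molecular clock d = 2μt, so t = d/(2μ) = 0.492370 / (2 × 0.039) = 6.31 Myr.

6.31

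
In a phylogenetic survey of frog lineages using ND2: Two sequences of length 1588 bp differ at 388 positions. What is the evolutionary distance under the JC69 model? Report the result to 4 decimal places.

p = 388/1588 ≈ 0.244332.
d = −(3/4) ln(1 − 4p/3) = −0.75 ln(1 − 0.325776) = −0.75 ln(0.674224)
  = −0.75 × (-0.394193) = 0.295645 substitutions/site.

0.2956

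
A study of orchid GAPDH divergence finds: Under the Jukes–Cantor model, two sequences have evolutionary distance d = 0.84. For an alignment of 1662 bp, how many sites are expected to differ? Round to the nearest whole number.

Invert JC69: p = (3/4)(1 − e^(−4d/3)) = 0.75 × (1 − e^(-1.12)) = 0.75 × (1 − 0.326280) = 0.505290.
Expected differing sites = pL ≈ 0.505290 × 1662 = 839.79198 ≈ 840.

840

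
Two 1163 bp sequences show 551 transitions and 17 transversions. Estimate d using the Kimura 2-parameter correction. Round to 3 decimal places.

P = 551/1163 ≈ 0.473775 and Q = 17/1163 ≈ 0.014617.
Under the Kimura two-parameter model, d = −½ ln(1 − 2P − Q) − ¼ ln(1 − 2Q).
1 − 2P − Q = 0.037833, giving −½ ln(0.037833) = 1.637287.
1 − 2Q = 0.970766, giving −¼ ln(0.970766) = 0.007417.
d = 1.637287 + 0.007417 = 1.644704.

1.645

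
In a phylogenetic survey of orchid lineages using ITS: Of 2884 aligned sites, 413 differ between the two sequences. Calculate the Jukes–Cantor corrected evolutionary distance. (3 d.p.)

p = 413/2884 ≈ 0.143204.
d = −(3/4) ln(1 − 4p/3) = −0.75 ln(1 − 0.190939) = −0.75 ln(0.809061)
  = −0.75 × (-0.211881) = 0.158911 substitutions/site.

0.159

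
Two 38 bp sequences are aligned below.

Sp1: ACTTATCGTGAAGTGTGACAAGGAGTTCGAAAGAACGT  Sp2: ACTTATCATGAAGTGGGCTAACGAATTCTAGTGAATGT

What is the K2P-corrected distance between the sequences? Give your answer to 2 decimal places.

0.33

Of 38 sites, 5 differences are transitions and 5 are transversions, so P = 5/38 ≈ 0.131579 and Q = 5/38 ≈ 0.131579.
Under the Kimura two-parameter model, d = −½ ln(1 − 2P − Q) − ¼ ln(1 − 2Q).
1 − 2P − Q = 0.605263, giving −½ ln(0.605263) = 0.251046.
1 − 2Q = 0.736842, giving −¼ ln(0.736842) = 0.076345.
d = 0.251046 + 0.076345 = 0.327391.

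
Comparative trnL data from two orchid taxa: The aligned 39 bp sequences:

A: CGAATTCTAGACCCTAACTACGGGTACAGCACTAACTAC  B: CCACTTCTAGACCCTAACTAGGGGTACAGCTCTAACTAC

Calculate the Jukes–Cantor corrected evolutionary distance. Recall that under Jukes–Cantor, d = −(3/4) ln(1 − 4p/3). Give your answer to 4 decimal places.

The sequences differ at 4 of 39 sites (2, 4, 21, 31), so p = 4/39 ≈ 0.102564.
d = −(3/4) ln(1 − 4p/3) = −0.75 ln(1 − 0.136752) = −0.75 ln(0.863248)
  = −0.75 × (-0.147053) = 0.110290 substitutions/site.

0.1103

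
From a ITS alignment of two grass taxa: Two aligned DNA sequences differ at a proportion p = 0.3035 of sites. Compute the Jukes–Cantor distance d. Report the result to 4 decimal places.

d = −(3/4) ln(1 − 4p/3) = −0.75 ln(1 − 0.404667) = −0.75 ln(0.595333)
  = −0.75 × (-0.518634) = 0.388976 substitutions/site.

0.3890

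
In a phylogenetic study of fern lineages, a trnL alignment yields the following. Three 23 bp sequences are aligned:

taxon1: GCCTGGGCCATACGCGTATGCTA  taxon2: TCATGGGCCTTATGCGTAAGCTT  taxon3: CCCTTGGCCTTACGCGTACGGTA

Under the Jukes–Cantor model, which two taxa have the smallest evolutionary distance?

taxon1 and taxon3

taxon1–taxon2: 6/23 differ, p = 0.261, d = 0.321.
taxon1–taxon3: 5/23 differ, p = 0.217, d = 0.257.
taxon2–taxon3: 7/23 differ, p = 0.304, d = 0.390.
The smallest distance is between taxon1 and taxon3.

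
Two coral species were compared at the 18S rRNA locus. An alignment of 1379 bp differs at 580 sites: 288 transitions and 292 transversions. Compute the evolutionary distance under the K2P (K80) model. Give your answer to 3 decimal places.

P = 288/1379 ≈ 0.208847 and Q = 292/1379 ≈ 0.211748.
Under the Kimura two-parameter model, d = −½ ln(1 − 2P − Q) − ¼ ln(1 − 2Q).
1 − 2P − Q = 0.370558, giving −½ ln(0.370558) = 0.496373.
1 − 2Q = 0.576504, giving −¼ ln(0.576504) = 0.137693.
d = 0.496373 + 0.137693 = 0.634066.

0.634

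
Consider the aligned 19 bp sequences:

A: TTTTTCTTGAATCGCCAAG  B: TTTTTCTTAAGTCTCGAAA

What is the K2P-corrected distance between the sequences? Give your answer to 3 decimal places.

0.332

Of 19 sites, 3 differences are transitions and 2 are transversions, so P = 3/19 ≈ 0.157895 and Q = 2/19 ≈ 0.105263.
Under the Kimura two-parameter model, d = −½ ln(1 − 2P − Q) − ¼ ln(1 − 2Q).
1 − 2P − Q = 0.578947, giving −½ ln(0.578947) = 0.273272.
1 − 2Q = 0.789474, giving −¼ ln(0.789474) = 0.059097.
d = 0.273272 + 0.059097 = 0.332369.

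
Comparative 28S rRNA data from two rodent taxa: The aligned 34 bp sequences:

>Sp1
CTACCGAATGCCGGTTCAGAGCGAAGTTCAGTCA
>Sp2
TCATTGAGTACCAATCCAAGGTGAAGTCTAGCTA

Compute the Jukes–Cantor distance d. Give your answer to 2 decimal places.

The sequences differ at 16 of 34 sites, so p = 16/34 ≈ 0.470588.
d = −(3/4) ln(1 − 4p/3) = −0.75 ln(1 − 0.627451) = −0.75 ln(0.372549)
  = −0.75 × (-0.987387) = 0.740540 substitutions/site.

0.74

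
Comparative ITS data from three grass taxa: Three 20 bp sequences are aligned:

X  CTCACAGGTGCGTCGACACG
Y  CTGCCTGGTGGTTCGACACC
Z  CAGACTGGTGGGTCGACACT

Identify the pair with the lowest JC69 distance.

X–Y: 6/20 differ, p = 0.300, d = 0.383.
X–Z: 5/20 differ, p = 0.250, d = 0.304.
Y–Z: 4/20 differ, p = 0.200, d = 0.233.
The smallest distance is between Y and Z.

Y and Z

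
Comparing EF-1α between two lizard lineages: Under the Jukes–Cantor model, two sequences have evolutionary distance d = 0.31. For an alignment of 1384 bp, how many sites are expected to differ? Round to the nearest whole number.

351

Invert JC69: p = (3/4)(1 − e^(−4d/3)) = 0.75 × (1 − e^(-0.413333)) = 0.75 × (1 − 0.661442) = 0.253919.
Expected differing sites = pL ≈ 0.253919 × 1384 = 351.423896 ≈ 351.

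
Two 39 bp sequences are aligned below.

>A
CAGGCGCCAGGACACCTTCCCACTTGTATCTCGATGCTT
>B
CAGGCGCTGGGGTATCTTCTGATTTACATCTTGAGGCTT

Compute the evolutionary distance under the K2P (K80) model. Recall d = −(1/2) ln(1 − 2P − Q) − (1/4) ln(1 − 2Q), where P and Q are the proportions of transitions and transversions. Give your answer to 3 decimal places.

0.442

Of 39 sites, 10 differences are transitions and 2 are transversions, so P = 10/39 ≈ 0.25641 and Q = 2/39 ≈ 0.051282.
Under the Kimura two-parameter model, d = −½ ln(1 − 2P − Q) − ¼ ln(1 − 2Q).
1 − 2P − Q = 0.435898, giving −½ ln(0.435898) = 0.415174.
1 − 2Q = 0.897436, giving −¼ ln(0.897436) = 0.027053.
d = 0.415174 + 0.027053 = 0.442227.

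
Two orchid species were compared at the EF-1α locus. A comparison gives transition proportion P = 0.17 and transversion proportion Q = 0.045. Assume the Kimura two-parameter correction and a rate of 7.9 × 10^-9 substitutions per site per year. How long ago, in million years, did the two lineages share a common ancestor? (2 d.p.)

16.88

Under the Kimura two-parameter model, d = −½ ln(1 − 2P − Q) − ¼ ln(1 − 2Q).
1 − 2P − Q = 0.615, giving −½ ln(0.615) = 0.243067.
1 − 2Q = 0.91, giving −¼ ln(0.91) = 0.023578.
d = 0.243067 + 0.023578 = 0.266645.
Under a molecular clock d = 2μt, so t = d/(2μ) = 0.266645 / (2 × 7.9 × 10^-9) = 16.88 million years.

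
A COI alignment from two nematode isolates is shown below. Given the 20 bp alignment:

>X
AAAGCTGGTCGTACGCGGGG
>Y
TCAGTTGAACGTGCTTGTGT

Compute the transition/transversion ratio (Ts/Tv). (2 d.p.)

0.67

Transitions are A↔G and C↔T; transversions are all other mismatches.
Transitions: 4. Transversions: 6.
R = 4/6 = 0.666666… ≈ 0.67 (to 2 d.p.).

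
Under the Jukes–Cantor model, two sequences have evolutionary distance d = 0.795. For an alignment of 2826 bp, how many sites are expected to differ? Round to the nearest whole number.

Invert JC69: p = (3/4)(1 − e^(−4d/3)) = 0.75 × (1 − e^(-1.06)) = 0.75 × (1 − 0.346456) = 0.490158.
Expected differing sites = pL ≈ 0.490158 × 2826 = 1385.186508 ≈ 1385.

1385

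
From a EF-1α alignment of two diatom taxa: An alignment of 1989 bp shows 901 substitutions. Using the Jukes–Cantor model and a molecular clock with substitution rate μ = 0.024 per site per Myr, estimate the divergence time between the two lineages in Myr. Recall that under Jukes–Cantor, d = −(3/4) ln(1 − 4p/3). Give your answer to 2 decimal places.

p = 901/1989 ≈ 0.452991.
d = −(3/4) ln(1 − 4p/3) = −0.75 ln(1 − 0.603988) = −0.75 ln(0.396012)
  = −0.75 × (-0.926311) = 0.694733 substitutions/site.
Under a molecular clock d = 2μt, so t = d/(2μ) = 0.694733 / (2 × 0.024) = 14.47 Myr.

14.47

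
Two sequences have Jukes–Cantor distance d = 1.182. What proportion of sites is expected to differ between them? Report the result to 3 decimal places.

0.595

p = (3/4)(1 − e^(−4d/3)) = 0.75 × (1 − e^(-1.576)) = 0.75 × (1 − 0.206801) = 0.594899.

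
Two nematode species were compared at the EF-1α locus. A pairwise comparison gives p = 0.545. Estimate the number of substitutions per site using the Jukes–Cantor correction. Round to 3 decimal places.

d = −(3/4) ln(1 − 4p/3) = −0.75 ln(1 − 0.726667) = −0.75 ln(0.273333)
  = −0.75 × (-1.297064) = 0.972798 substitutions/site.

0.973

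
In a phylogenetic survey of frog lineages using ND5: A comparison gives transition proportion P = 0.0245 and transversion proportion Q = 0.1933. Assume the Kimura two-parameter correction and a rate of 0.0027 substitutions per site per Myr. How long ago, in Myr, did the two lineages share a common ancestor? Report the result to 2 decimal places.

Under the Kimura two-parameter model, d = −½ ln(1 − 2P − Q) − ¼ ln(1 − 2Q).
1 − 2P − Q = 0.7577, giving −½ ln(0.7577) = 0.138734.
1 − 2Q = 0.6134, giving −¼ ln(0.6134) = 0.122185.
d = 0.138734 + 0.122185 = 0.260919.
Under a molecular clock d = 2μt, so t = d/(2μ) = 0.260919 / (2 × 0.0027) = 48.32 Myr.

48.32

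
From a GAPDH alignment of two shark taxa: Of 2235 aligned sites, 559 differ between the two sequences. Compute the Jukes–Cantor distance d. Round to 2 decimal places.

p = 559/2235 ≈ 0.250112.
d = −(3/4) ln(1 − 4p/3) = −0.75 ln(1 − 0.333483) = −0.75 ln(0.666517)
  = −0.75 × (-0.405690) = 0.304268 substitutions/site.

0.30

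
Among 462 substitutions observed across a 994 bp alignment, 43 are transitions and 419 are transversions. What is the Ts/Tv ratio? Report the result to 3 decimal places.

0.103

R = 43/419 = 0.102625… ≈ 0.103 (to 3 d.p.).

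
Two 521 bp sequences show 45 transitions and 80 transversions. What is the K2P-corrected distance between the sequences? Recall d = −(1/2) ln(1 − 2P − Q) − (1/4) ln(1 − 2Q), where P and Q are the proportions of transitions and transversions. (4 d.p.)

P = 45/521 ≈ 0.086372 and Q = 80/521 ≈ 0.153551.
Under the Kimura two-parameter model, d = −½ ln(1 − 2P − Q) − ¼ ln(1 − 2Q).
1 − 2P − Q = 0.673705, giving −½ ln(0.673705) = 0.197481.
1 − 2Q = 0.692898, giving −¼ ln(0.692898) = 0.091718.
d = 0.197481 + 0.091718 = 0.289199.

0.2892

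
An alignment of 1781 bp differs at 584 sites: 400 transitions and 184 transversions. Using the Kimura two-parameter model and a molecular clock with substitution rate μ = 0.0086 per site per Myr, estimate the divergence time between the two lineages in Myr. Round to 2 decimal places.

26.74

P = 400/1781 ≈ 0.224593 and Q = 184/1781 ≈ 0.103313.
Under the Kimura two-parameter model, d = −½ ln(1 − 2P − Q) − ¼ ln(1 − 2Q).
1 − 2P − Q = 0.447501, giving −½ ln(0.447501) = 0.402038.
1 − 2Q = 0.793374, giving −¼ ln(0.793374) = 0.057865.
d = 0.402038 + 0.057865 = 0.459903.
Under a molecular clock d = 2μt, so t = d/(2μ) = 0.459903 / (2 × 0.0086) = 26.74 Myr.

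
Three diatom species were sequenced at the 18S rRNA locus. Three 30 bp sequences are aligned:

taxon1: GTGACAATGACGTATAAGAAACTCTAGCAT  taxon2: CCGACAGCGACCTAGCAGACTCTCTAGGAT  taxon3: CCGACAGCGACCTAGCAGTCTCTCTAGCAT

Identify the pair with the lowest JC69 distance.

taxon2 and taxon3

taxon1–taxon2: 10/30 differ, p = 0.333, d = 0.441.
taxon1–taxon3: 10/30 differ, p = 0.333, d = 0.441.
taxon2–taxon3: 2/30 differ, p = 0.067, d = 0.070.
The smallest distance is between taxon2 and taxon3.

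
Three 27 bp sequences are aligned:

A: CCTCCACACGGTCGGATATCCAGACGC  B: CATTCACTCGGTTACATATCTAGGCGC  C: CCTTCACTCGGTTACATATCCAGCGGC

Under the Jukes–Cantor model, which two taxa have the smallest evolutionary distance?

A–B: 8/27 differ, p = 0.296, d = 0.377.
A–C: 7/27 differ, p = 0.259, d = 0.318.
B–C: 4/27 differ, p = 0.148, d = 0.165.
The smallest distance is between B and C.

B and C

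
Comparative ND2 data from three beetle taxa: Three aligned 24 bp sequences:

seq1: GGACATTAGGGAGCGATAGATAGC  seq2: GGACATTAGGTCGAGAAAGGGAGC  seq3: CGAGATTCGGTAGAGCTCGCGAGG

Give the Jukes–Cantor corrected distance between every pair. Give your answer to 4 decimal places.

seq1–seq2: 6/24 sites differ → p = 0.25, d = −0.75 ln(1 − 0.333333) = 0.304098 ≈ 0.3041.
seq1–seq3: 10/24 sites differ → p ≈ 0.416667, d = −0.75 ln(1 − 0.555556) = 0.608198 ≈ 0.6082.
seq2–seq3: 9/24 sites differ → p = 0.375, d = −0.75 ln(1 − 0.5) = 0.519860 ≈ 0.5199.

d(seq1,seq2) = 0.3041, d(seq1,seq3) = 0.6082, d(seq2,seq3) = 0.5199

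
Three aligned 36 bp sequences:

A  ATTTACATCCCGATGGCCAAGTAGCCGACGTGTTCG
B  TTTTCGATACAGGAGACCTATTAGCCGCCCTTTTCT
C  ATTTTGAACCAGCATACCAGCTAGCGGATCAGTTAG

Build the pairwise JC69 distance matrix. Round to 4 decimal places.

d(A,B) = 0.5482, d(A,C) = 0.6082, d(B,C) = 0.6735

A–B: 14/36 sites differ → p ≈ 0.388889, d = −0.75 ln(1 − 0.518519) = 0.548166 ≈ 0.5482.
A–C: 15/36 sites differ → p ≈ 0.416667, d = −0.75 ln(1 − 0.555556) = 0.608198 ≈ 0.6082.
B–C: 16/36 sites differ → p ≈ 0.444444, d = −0.75 ln(1 − 0.592592) = 0.673455 ≈ 0.6735.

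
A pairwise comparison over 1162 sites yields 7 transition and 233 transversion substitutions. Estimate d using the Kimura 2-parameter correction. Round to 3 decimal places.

P = 7/1162 ≈ 0.006024 and Q = 233/1162 ≈ 0.200516.
Under the Kimura two-parameter model, d = −½ ln(1 − 2P − Q) − ¼ ln(1 − 2Q).
1 − 2P − Q = 0.787436, giving −½ ln(0.787436) = 0.119487.
1 − 2Q = 0.598968, giving −¼ ln(0.598968) = 0.128137.
d = 0.119487 + 0.128137 = 0.247624.

0.248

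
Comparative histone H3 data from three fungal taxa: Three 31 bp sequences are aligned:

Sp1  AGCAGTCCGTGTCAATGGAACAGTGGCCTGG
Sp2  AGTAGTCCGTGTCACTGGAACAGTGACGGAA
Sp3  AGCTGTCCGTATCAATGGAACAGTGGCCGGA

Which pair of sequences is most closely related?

Sp1–Sp2: 7/31 differ, p = 0.226, d = 0.269.
Sp1–Sp3: 4/31 differ, p = 0.129, d = 0.142.
Sp2–Sp3: 7/31 differ, p = 0.226, d = 0.269.
The smallest distance is between Sp1 and Sp3.

Sp1 and Sp3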